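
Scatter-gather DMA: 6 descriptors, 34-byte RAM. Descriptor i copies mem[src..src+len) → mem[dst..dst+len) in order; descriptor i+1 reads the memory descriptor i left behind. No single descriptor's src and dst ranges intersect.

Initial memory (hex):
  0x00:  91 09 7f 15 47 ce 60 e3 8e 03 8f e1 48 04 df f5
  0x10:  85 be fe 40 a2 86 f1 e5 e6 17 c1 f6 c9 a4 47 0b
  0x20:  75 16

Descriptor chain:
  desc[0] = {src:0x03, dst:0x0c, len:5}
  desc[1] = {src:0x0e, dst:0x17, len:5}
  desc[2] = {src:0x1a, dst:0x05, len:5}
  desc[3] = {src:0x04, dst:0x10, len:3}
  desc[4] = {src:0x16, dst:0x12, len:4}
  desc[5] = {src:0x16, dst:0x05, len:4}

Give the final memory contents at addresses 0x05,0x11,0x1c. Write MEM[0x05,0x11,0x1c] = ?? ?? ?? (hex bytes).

MEM[0x05,0x11,0x1c] = f1 be c9

#0 dst[0x0c+5] := {0x15,0x47,0xce,0x60,0xe3}
#1 dst[0x17+5] := {0xce,0x60,0xe3,0xbe,0xfe}
#2 dst[0x05+5] := {0xbe,0xfe,0xc9,0xa4,0x47}
#3 dst[0x10+3] := {0x47,0xbe,0xfe}
#4 dst[0x12+4] := {0xf1,0xce,0x60,0xe3}
#5 dst[0x05+4] := {0xf1,0xce,0x60,0xe3}
query mem[0x05]=0xf1, mem[0x11]=0xbe, mem[0x1c]=0xc9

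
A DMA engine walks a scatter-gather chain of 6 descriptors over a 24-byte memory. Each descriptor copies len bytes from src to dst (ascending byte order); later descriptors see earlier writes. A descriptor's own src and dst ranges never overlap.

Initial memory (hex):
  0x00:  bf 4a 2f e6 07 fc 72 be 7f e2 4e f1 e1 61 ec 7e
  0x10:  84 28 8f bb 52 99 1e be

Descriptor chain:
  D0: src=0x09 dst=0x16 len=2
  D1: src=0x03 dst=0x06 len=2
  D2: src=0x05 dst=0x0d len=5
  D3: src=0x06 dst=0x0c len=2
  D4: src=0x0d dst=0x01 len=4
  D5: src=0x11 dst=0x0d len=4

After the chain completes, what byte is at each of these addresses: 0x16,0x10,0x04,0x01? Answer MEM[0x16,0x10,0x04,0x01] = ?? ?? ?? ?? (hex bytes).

#0 dst[0x16+2] := {0xe2,0x4e}
#1 dst[0x06+2] := {0xe6,0x07}
#2 dst[0x0d+5] := {0xfc,0xe6,0x07,0x7f,0xe2}
#3 dst[0x0c+2] := {0xe6,0x07}
#4 dst[0x01+4] := {0x07,0xe6,0x07,0x7f}
#5 dst[0x0d+4] := {0xe2,0x8f,0xbb,0x52}
query mem[0x16]=0xe2, mem[0x10]=0x52, mem[0x04]=0x7f, mem[0x01]=0x07

MEM[0x16,0x10,0x04,0x01] = e2 52 7f 07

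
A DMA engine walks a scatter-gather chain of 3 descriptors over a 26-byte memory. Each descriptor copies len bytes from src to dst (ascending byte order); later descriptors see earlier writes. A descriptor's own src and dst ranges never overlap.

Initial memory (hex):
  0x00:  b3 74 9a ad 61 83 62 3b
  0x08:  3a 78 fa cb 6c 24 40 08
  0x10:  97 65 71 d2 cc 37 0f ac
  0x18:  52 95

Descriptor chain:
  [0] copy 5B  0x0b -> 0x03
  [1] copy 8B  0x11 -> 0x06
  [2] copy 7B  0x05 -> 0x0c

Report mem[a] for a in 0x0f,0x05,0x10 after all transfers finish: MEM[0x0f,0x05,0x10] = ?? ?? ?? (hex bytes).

MEM[0x0f,0x05,0x10] = d2 24 cc

  after D0: wrote 5B at 0x03 = cb6c244008
  after D1: wrote 8B at 0x06 = 6571d2cc370fac52
  after D2: wrote 7B at 0x0c = 246571d2cc370f
query mem[0x0f]=0xd2, mem[0x05]=0x24, mem[0x10]=0xcc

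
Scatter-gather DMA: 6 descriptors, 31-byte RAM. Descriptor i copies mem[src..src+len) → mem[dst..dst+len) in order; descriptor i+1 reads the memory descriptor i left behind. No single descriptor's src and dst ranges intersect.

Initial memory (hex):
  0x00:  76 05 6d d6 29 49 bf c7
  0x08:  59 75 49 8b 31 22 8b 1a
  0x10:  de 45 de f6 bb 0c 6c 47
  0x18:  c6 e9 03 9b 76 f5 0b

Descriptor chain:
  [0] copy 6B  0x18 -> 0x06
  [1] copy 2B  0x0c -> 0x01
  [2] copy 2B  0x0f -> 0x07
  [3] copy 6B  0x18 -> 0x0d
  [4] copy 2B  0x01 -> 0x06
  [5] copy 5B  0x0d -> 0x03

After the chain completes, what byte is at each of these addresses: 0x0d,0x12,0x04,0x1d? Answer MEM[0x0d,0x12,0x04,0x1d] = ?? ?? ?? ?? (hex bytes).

  after D0: wrote 6B at 0x06 = c6e9039b76f5
  after D1: wrote 2B at 0x01 = 3122
  after D2: wrote 2B at 0x07 = 1ade
  after D3: wrote 6B at 0x0d = c6e9039b76f5
  after D4: wrote 2B at 0x06 = 3122
  after D5: wrote 5B at 0x03 = c6e9039b76
query mem[0x0d]=0xc6, mem[0x12]=0xf5, mem[0x04]=0xe9, mem[0x1d]=0xf5

MEM[0x0d,0x12,0x04,0x1d] = c6 f5 e9 f5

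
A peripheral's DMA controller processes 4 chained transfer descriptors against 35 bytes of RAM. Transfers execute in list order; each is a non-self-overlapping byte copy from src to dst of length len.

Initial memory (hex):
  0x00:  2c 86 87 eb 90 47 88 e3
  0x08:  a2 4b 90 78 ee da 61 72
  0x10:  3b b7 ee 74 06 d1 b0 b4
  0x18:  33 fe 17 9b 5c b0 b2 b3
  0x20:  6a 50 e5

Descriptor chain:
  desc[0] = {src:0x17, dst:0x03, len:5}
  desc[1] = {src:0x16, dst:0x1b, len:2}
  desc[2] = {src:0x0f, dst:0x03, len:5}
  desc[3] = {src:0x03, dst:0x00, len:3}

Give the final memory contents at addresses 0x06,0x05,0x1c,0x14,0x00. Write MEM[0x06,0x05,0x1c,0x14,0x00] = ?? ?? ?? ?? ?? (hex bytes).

D0: mem[0x03..0x07] <- [b4 33 fe 17 9b]
D1: mem[0x1b..0x1c] <- [b0 b4]
D2: mem[0x03..0x07] <- [72 3b b7 ee 74]
D3: mem[0x00..0x02] <- [72 3b b7]
query mem[0x06]=0xee, mem[0x05]=0xb7, mem[0x1c]=0xb4, mem[0x14]=0x06, mem[0x00]=0x72

MEM[0x06,0x05,0x1c,0x14,0x00] = ee b7 b4 06 72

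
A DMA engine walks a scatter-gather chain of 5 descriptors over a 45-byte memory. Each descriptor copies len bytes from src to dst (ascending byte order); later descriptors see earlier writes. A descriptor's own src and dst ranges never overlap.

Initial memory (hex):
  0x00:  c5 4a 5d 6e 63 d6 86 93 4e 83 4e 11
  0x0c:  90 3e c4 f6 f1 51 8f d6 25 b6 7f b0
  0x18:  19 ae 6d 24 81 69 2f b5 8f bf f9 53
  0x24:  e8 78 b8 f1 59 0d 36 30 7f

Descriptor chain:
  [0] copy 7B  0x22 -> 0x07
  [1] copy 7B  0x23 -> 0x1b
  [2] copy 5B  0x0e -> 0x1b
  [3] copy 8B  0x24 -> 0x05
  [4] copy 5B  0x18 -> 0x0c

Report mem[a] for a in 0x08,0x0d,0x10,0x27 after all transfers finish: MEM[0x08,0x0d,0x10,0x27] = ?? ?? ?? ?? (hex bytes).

MEM[0x08,0x0d,0x10,0x27] = f1 ae f6 f1

[0] 0x22->0x07 len=7 : f9 53 e8 78 b8 f1 59
[1] 0x23->0x1b len=7 : 53 e8 78 b8 f1 59 0d
[2] 0x0e->0x1b len=5 : c4 f6 f1 51 8f
[3] 0x24->0x05 len=8 : e8 78 b8 f1 59 0d 36 30
[4] 0x18->0x0c len=5 : 19 ae 6d c4 f6
query mem[0x08]=0xf1, mem[0x0d]=0xae, mem[0x10]=0xf6, mem[0x27]=0xf1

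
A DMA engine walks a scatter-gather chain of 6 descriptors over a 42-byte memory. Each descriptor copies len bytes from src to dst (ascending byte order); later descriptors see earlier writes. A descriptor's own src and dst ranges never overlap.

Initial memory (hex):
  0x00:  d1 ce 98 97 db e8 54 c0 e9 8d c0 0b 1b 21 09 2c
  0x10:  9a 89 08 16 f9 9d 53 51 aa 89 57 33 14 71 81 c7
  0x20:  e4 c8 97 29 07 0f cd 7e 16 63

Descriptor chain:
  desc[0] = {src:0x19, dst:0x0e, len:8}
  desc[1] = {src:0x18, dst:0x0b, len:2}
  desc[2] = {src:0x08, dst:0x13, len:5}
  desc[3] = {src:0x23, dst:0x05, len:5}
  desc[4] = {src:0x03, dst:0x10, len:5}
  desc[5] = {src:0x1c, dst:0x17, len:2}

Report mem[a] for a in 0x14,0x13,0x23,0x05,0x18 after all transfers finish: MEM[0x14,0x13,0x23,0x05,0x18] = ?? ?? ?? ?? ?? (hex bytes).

MEM[0x14,0x13,0x23,0x05,0x18] = 0f 07 29 29 71

#0 dst[0x0e+8] := {0x89,0x57,0x33,0x14,0x71,0x81,0xc7,0xe4}
#1 dst[0x0b+2] := {0xaa,0x89}
#2 dst[0x13+5] := {0xe9,0x8d,0xc0,0xaa,0x89}
#3 dst[0x05+5] := {0x29,0x07,0x0f,0xcd,0x7e}
#4 dst[0x10+5] := {0x97,0xdb,0x29,0x07,0x0f}
#5 dst[0x17+2] := {0x14,0x71}
query mem[0x14]=0x0f, mem[0x13]=0x07, mem[0x23]=0x29, mem[0x05]=0x29, mem[0x18]=0x71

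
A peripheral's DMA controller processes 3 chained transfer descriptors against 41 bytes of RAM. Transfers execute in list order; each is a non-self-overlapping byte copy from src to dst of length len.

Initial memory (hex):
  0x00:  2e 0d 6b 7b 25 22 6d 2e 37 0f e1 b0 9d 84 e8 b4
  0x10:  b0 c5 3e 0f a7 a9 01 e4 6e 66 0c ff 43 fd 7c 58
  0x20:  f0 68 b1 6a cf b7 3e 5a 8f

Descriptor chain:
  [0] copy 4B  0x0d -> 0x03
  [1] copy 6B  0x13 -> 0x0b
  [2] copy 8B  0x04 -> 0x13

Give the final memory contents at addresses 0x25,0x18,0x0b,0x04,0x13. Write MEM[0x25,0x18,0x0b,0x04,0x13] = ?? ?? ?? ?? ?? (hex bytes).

[0] 0x0d->0x03 len=4 : 84 e8 b4 b0
[1] 0x13->0x0b len=6 : 0f a7 a9 01 e4 6e
[2] 0x04->0x13 len=8 : e8 b4 b0 2e 37 0f e1 0f
query mem[0x25]=0xb7, mem[0x18]=0x0f, mem[0x0b]=0x0f, mem[0x04]=0xe8, mem[0x13]=0xe8

MEM[0x25,0x18,0x0b,0x04,0x13] = b7 0f 0f e8 e8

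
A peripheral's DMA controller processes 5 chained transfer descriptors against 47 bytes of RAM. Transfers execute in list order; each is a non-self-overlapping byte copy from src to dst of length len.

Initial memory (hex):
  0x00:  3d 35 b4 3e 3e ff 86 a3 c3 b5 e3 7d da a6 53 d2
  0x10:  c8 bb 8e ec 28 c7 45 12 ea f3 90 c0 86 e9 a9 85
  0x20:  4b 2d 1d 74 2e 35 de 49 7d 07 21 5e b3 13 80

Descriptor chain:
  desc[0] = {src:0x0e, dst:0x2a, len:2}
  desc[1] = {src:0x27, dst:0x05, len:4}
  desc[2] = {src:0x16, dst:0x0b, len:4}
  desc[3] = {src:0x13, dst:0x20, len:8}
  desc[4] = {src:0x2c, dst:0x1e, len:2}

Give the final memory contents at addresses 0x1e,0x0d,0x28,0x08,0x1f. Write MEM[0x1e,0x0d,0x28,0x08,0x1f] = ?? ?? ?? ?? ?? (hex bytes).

MEM[0x1e,0x0d,0x28,0x08,0x1f] = b3 ea 7d 53 13

[0] 0x0e->0x2a len=2 : 53 d2
[1] 0x27->0x05 len=4 : 49 7d 07 53
[2] 0x16->0x0b len=4 : 45 12 ea f3
[3] 0x13->0x20 len=8 : ec 28 c7 45 12 ea f3 90
[4] 0x2c->0x1e len=2 : b3 13
query mem[0x1e]=0xb3, mem[0x0d]=0xea, mem[0x28]=0x7d, mem[0x08]=0x53, mem[0x1f]=0x13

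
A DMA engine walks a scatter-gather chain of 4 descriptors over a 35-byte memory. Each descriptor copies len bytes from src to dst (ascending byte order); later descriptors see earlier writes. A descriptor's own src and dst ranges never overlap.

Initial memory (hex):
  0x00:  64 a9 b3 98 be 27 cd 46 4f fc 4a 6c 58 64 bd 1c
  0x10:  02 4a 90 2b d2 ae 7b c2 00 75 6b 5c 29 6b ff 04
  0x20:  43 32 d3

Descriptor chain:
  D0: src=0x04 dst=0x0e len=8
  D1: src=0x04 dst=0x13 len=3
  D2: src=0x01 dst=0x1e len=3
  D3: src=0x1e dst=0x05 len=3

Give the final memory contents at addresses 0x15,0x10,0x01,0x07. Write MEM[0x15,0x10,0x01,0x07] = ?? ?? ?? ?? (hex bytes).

D0: mem[0x0e..0x15] <- [be 27 cd 46 4f fc 4a 6c]
D1: mem[0x13..0x15] <- [be 27 cd]
D2: mem[0x1e..0x20] <- [a9 b3 98]
D3: mem[0x05..0x07] <- [a9 b3 98]
query mem[0x15]=0xcd, mem[0x10]=0xcd, mem[0x01]=0xa9, mem[0x07]=0x98

MEM[0x15,0x10,0x01,0x07] = cd cd a9 98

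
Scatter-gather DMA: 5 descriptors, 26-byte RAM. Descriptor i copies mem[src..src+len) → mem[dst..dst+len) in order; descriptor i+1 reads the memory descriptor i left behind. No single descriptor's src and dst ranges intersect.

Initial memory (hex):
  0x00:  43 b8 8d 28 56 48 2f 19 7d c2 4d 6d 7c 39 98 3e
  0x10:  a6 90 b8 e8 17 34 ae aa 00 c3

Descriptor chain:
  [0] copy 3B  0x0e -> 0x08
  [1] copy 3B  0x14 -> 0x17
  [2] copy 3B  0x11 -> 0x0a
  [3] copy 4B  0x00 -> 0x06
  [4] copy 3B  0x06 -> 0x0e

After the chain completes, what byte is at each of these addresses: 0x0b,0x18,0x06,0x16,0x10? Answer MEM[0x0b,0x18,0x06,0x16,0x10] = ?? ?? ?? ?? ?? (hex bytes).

MEM[0x0b,0x18,0x06,0x16,0x10] = b8 34 43 ae 8d

  after D0: wrote 3B at 0x08 = 983ea6
  after D1: wrote 3B at 0x17 = 1734ae
  after D2: wrote 3B at 0x0a = 90b8e8
  after D3: wrote 4B at 0x06 = 43b88d28
  after D4: wrote 3B at 0x0e = 43b88d
query mem[0x0b]=0xb8, mem[0x18]=0x34, mem[0x06]=0x43, mem[0x16]=0xae, mem[0x10]=0x8d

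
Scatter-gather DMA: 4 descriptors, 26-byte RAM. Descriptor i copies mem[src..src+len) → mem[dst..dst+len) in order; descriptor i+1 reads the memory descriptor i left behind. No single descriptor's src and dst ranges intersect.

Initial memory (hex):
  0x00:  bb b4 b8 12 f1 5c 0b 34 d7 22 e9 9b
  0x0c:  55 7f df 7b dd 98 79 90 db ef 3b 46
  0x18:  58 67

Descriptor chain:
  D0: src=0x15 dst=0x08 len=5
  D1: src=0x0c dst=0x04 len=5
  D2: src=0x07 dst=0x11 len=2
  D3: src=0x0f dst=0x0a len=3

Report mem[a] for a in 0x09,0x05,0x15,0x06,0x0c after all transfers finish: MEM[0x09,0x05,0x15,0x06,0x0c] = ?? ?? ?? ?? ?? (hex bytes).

MEM[0x09,0x05,0x15,0x06,0x0c] = 3b 7f ef df 7b

D0: mem[0x08..0x0c] <- [ef 3b 46 58 67]
D1: mem[0x04..0x08] <- [67 7f df 7b dd]
D2: mem[0x11..0x12] <- [7b dd]
D3: mem[0x0a..0x0c] <- [7b dd 7b]
query mem[0x09]=0x3b, mem[0x05]=0x7f, mem[0x15]=0xef, mem[0x06]=0xdf, mem[0x0c]=0x7b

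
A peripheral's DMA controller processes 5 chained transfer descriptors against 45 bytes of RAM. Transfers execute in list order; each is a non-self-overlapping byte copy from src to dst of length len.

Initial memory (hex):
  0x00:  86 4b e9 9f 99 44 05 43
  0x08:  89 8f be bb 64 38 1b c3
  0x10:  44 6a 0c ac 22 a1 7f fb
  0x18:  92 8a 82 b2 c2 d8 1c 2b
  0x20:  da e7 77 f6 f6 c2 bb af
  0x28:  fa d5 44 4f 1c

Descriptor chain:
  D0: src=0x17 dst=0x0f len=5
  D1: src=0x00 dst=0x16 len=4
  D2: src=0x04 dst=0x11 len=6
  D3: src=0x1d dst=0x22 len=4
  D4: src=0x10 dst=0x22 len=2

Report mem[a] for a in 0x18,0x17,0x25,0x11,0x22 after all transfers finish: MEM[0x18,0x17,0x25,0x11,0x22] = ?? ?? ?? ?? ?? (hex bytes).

MEM[0x18,0x17,0x25,0x11,0x22] = e9 4b da 99 92

#0 dst[0x0f+5] := {0xfb,0x92,0x8a,0x82,0xb2}
#1 dst[0x16+4] := {0x86,0x4b,0xe9,0x9f}
#2 dst[0x11+6] := {0x99,0x44,0x05,0x43,0x89,0x8f}
#3 dst[0x22+4] := {0xd8,0x1c,0x2b,0xda}
#4 dst[0x22+2] := {0x92,0x99}
query mem[0x18]=0xe9, mem[0x17]=0x4b, mem[0x25]=0xda, mem[0x11]=0x99, mem[0x22]=0x92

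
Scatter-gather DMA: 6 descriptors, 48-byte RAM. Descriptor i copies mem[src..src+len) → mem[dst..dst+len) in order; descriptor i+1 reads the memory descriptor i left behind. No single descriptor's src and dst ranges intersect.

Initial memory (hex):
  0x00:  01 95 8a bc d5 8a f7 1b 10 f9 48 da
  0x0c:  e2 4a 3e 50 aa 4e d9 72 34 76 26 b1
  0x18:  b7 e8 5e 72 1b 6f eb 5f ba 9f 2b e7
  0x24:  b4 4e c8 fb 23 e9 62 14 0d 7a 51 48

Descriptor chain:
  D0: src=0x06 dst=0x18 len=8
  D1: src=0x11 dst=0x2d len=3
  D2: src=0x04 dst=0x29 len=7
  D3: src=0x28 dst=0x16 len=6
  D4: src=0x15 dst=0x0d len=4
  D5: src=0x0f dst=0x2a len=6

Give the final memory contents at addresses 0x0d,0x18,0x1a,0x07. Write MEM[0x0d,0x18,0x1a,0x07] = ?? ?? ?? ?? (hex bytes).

[0] 0x06->0x18 len=8 : f7 1b 10 f9 48 da e2 4a
[1] 0x11->0x2d len=3 : 4e d9 72
[2] 0x04->0x29 len=7 : d5 8a f7 1b 10 f9 48
[3] 0x28->0x16 len=6 : 23 d5 8a f7 1b 10
[4] 0x15->0x0d len=4 : 76 23 d5 8a
[5] 0x0f->0x2a len=6 : d5 8a 4e d9 72 34
query mem[0x0d]=0x76, mem[0x18]=0x8a, mem[0x1a]=0x1b, mem[0x07]=0x1b

MEM[0x0d,0x18,0x1a,0x07] = 76 8a 1b 1b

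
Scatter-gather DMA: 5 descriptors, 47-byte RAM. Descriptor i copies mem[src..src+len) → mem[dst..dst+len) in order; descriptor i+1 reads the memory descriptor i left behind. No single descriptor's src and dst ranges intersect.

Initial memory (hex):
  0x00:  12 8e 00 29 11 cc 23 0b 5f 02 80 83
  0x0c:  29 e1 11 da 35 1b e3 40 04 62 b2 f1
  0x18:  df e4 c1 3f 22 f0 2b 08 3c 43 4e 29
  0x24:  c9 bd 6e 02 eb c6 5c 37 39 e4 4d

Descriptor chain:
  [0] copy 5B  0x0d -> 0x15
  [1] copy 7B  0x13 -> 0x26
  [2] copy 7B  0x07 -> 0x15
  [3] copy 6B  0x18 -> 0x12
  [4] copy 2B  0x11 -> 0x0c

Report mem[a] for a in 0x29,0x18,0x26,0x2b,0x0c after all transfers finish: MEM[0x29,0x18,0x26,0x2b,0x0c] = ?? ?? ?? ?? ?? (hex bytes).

D0: mem[0x15..0x19] <- [e1 11 da 35 1b]
D1: mem[0x26..0x2c] <- [40 04 e1 11 da 35 1b]
D2: mem[0x15..0x1b] <- [0b 5f 02 80 83 29 e1]
D3: mem[0x12..0x17] <- [80 83 29 e1 22 f0]
D4: mem[0x0c..0x0d] <- [1b 80]
query mem[0x29]=0x11, mem[0x18]=0x80, mem[0x26]=0x40, mem[0x2b]=0x35, mem[0x0c]=0x1b

MEM[0x29,0x18,0x26,0x2b,0x0c] = 11 80 40 35 1b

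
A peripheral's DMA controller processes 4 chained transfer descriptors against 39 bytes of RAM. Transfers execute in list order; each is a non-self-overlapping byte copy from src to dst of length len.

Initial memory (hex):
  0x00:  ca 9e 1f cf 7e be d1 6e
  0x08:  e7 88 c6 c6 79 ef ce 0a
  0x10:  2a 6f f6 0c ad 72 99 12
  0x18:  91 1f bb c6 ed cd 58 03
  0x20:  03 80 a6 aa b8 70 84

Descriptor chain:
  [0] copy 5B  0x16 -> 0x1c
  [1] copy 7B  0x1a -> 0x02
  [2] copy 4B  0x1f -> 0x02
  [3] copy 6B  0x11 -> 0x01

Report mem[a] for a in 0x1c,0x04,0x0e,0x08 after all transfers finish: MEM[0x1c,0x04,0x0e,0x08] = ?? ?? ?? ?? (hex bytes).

D0: mem[0x1c..0x20] <- [99 12 91 1f bb]
D1: mem[0x02..0x08] <- [bb c6 99 12 91 1f bb]
D2: mem[0x02..0x05] <- [1f bb 80 a6]
D3: mem[0x01..0x06] <- [6f f6 0c ad 72 99]
query mem[0x1c]=0x99, mem[0x04]=0xad, mem[0x0e]=0xce, mem[0x08]=0xbb

MEM[0x1c,0x04,0x0e,0x08] = 99 ad ce bb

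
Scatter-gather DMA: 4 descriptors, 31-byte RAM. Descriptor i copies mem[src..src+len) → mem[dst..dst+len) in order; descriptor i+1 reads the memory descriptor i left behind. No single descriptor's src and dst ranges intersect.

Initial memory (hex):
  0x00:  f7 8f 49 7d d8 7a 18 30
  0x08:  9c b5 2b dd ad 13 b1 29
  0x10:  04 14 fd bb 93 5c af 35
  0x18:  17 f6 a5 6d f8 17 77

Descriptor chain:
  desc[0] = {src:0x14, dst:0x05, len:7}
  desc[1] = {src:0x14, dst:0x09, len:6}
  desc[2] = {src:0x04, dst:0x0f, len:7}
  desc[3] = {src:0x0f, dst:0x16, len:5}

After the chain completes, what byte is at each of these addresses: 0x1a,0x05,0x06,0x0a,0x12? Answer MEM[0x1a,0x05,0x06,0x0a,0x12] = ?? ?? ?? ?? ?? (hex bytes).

  after D0: wrote 7B at 0x05 = 935caf3517f6a5
  after D1: wrote 6B at 0x09 = 935caf3517f6
  after D2: wrote 7B at 0x0f = d8935caf35935c
  after D3: wrote 5B at 0x16 = d8935caf35
query mem[0x1a]=0x35, mem[0x05]=0x93, mem[0x06]=0x5c, mem[0x0a]=0x5c, mem[0x12]=0xaf

MEM[0x1a,0x05,0x06,0x0a,0x12] = 35 93 5c 5c af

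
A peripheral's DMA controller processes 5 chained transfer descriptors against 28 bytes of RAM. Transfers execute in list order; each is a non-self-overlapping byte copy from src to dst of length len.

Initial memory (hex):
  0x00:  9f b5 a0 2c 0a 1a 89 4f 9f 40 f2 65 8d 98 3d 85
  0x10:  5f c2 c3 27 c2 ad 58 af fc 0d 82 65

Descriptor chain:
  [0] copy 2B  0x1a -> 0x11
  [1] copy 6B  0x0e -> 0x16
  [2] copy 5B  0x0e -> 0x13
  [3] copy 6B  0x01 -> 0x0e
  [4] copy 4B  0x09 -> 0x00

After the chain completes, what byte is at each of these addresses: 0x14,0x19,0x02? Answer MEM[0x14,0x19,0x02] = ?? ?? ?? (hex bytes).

MEM[0x14,0x19,0x02] = 85 82 65

#0 dst[0x11+2] := {0x82,0x65}
#1 dst[0x16+6] := {0x3d,0x85,0x5f,0x82,0x65,0x27}
#2 dst[0x13+5] := {0x3d,0x85,0x5f,0x82,0x65}
#3 dst[0x0e+6] := {0xb5,0xa0,0x2c,0x0a,0x1a,0x89}
#4 dst[0x00+4] := {0x40,0xf2,0x65,0x8d}
query mem[0x14]=0x85, mem[0x19]=0x82, mem[0x02]=0x65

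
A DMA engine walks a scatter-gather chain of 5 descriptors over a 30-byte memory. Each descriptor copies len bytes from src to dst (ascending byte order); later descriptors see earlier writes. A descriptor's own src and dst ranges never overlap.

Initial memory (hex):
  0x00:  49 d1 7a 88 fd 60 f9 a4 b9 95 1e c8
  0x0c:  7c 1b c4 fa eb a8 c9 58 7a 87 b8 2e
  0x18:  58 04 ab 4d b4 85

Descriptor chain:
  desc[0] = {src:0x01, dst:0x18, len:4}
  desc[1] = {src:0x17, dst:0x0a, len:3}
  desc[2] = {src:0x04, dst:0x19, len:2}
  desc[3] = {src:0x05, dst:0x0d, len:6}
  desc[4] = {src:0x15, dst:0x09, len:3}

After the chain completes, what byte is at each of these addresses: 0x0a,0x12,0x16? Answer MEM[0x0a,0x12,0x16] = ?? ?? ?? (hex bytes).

[0] 0x01->0x18 len=4 : d1 7a 88 fd
[1] 0x17->0x0a len=3 : 2e d1 7a
[2] 0x04->0x19 len=2 : fd 60
[3] 0x05->0x0d len=6 : 60 f9 a4 b9 95 2e
[4] 0x15->0x09 len=3 : 87 b8 2e
query mem[0x0a]=0xb8, mem[0x12]=0x2e, mem[0x16]=0xb8

MEM[0x0a,0x12,0x16] = b8 2e b8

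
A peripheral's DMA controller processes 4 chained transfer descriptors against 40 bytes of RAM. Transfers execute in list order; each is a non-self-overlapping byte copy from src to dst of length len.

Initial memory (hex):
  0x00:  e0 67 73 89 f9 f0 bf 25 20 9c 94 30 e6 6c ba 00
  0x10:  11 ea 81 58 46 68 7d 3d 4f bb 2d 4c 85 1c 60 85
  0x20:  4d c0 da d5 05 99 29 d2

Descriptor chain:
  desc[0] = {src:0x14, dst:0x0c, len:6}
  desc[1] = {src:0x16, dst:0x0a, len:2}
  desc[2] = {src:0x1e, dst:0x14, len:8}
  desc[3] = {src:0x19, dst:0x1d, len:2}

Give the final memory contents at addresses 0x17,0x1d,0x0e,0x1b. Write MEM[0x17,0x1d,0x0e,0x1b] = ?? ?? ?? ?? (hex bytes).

  after D0: wrote 6B at 0x0c = 46687d3d4fbb
  after D1: wrote 2B at 0x0a = 7d3d
  after D2: wrote 8B at 0x14 = 60854dc0dad50599
  after D3: wrote 2B at 0x1d = d505
query mem[0x17]=0xc0, mem[0x1d]=0xd5, mem[0x0e]=0x7d, mem[0x1b]=0x99

MEM[0x17,0x1d,0x0e,0x1b] = c0 d5 7d 99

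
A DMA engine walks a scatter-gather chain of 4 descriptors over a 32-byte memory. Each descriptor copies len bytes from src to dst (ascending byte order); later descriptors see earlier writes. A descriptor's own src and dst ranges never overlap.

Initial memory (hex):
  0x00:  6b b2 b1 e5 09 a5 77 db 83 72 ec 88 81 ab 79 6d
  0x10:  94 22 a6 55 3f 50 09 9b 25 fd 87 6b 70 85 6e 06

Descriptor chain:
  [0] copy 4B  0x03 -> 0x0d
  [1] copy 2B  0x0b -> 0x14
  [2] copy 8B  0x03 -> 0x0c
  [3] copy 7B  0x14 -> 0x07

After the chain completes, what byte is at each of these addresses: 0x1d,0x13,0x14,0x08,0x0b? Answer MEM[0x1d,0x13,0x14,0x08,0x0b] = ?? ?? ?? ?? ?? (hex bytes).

  after D0: wrote 4B at 0x0d = e509a577
  after D1: wrote 2B at 0x14 = 8881
  after D2: wrote 8B at 0x0c = e509a577db8372ec
  after D3: wrote 7B at 0x07 = 8881099b25fd87
query mem[0x1d]=0x85, mem[0x13]=0xec, mem[0x14]=0x88, mem[0x08]=0x81, mem[0x0b]=0x25

MEM[0x1d,0x13,0x14,0x08,0x0b] = 85 ec 88 81 25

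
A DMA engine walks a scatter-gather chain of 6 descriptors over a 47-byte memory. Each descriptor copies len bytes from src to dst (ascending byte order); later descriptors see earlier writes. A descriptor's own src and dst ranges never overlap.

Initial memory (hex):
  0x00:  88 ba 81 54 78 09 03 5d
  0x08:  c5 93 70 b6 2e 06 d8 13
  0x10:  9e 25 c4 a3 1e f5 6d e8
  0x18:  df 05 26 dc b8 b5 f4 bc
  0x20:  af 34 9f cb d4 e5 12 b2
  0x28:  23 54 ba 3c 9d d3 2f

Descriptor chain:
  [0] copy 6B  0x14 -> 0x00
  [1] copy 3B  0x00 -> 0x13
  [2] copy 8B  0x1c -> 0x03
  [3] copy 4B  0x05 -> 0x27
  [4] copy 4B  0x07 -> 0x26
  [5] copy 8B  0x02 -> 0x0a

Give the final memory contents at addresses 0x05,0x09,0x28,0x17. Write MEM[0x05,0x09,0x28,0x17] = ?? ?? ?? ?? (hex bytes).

  after D0: wrote 6B at 0x00 = 1ef56de8df05
  after D1: wrote 3B at 0x13 = 1ef56d
  after D2: wrote 8B at 0x03 = b8b5f4bcaf349fcb
  after D3: wrote 4B at 0x27 = f4bcaf34
  after D4: wrote 4B at 0x26 = af349fcb
  after D5: wrote 8B at 0x0a = 6db8b5f4bcaf349f
query mem[0x05]=0xf4, mem[0x09]=0x9f, mem[0x28]=0x9f, mem[0x17]=0xe8

MEM[0x05,0x09,0x28,0x17] = f4 9f 9f e8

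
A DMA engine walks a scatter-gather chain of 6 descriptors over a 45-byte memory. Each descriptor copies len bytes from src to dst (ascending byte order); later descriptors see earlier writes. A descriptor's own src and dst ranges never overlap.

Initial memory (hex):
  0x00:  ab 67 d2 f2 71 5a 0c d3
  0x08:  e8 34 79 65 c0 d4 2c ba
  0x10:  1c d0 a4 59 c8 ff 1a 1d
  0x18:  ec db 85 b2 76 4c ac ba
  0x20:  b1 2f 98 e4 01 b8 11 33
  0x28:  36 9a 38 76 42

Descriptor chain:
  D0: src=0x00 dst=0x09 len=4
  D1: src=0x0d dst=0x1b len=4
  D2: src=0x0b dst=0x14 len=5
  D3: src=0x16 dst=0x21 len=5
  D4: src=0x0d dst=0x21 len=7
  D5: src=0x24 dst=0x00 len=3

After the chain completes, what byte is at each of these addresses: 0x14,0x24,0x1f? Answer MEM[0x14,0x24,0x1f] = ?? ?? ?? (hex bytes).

MEM[0x14,0x24,0x1f] = d2 1c ba

#0 dst[0x09+4] := {0xab,0x67,0xd2,0xf2}
#1 dst[0x1b+4] := {0xd4,0x2c,0xba,0x1c}
#2 dst[0x14+5] := {0xd2,0xf2,0xd4,0x2c,0xba}
#3 dst[0x21+5] := {0xd4,0x2c,0xba,0xdb,0x85}
#4 dst[0x21+7] := {0xd4,0x2c,0xba,0x1c,0xd0,0xa4,0x59}
#5 dst[0x00+3] := {0x1c,0xd0,0xa4}
query mem[0x14]=0xd2, mem[0x24]=0x1c, mem[0x1f]=0xba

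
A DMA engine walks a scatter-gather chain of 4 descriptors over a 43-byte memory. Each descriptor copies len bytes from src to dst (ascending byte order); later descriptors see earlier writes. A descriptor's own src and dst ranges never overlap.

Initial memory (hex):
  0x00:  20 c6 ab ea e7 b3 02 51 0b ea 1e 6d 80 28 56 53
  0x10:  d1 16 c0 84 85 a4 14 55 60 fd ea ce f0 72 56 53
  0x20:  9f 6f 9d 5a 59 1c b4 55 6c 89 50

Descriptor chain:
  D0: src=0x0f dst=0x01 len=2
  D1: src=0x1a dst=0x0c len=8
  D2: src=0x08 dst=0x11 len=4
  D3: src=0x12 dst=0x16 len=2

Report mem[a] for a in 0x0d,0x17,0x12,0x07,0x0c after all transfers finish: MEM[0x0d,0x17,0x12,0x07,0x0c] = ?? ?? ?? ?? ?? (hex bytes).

[0] 0x0f->0x01 len=2 : 53 d1
[1] 0x1a->0x0c len=8 : ea ce f0 72 56 53 9f 6f
[2] 0x08->0x11 len=4 : 0b ea 1e 6d
[3] 0x12->0x16 len=2 : ea 1e
query mem[0x0d]=0xce, mem[0x17]=0x1e, mem[0x12]=0xea, mem[0x07]=0x51, mem[0x0c]=0xea

MEM[0x0d,0x17,0x12,0x07,0x0c] = ce 1e ea 51 ea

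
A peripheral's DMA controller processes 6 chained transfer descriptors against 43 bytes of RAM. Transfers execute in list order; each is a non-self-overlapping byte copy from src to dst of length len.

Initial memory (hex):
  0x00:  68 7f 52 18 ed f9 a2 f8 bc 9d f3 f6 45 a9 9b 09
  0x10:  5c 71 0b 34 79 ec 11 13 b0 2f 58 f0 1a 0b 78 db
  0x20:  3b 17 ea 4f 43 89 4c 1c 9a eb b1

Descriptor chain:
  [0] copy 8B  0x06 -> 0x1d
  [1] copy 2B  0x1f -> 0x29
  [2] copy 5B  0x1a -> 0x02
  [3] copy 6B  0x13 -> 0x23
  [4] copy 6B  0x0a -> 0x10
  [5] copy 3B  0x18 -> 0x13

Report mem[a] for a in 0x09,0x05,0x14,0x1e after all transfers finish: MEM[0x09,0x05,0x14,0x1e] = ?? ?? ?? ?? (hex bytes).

MEM[0x09,0x05,0x14,0x1e] = 9d a2 2f f8

D0: mem[0x1d..0x24] <- [a2 f8 bc 9d f3 f6 45 a9]
D1: mem[0x29..0x2a] <- [bc 9d]
D2: mem[0x02..0x06] <- [58 f0 1a a2 f8]
D3: mem[0x23..0x28] <- [34 79 ec 11 13 b0]
D4: mem[0x10..0x15] <- [f3 f6 45 a9 9b 09]
D5: mem[0x13..0x15] <- [b0 2f 58]
query mem[0x09]=0x9d, mem[0x05]=0xa2, mem[0x14]=0x2f, mem[0x1e]=0xf8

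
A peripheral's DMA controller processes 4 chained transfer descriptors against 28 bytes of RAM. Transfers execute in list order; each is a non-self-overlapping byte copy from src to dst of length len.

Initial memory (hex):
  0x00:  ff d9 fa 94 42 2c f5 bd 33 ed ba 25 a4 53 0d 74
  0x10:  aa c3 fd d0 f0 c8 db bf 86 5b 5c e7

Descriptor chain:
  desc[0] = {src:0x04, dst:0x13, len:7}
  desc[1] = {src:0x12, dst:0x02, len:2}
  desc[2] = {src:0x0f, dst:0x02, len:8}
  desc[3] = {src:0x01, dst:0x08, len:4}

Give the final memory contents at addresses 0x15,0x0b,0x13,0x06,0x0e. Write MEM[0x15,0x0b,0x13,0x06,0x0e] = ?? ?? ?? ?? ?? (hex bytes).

MEM[0x15,0x0b,0x13,0x06,0x0e] = f5 c3 42 42 0d

  after D0: wrote 7B at 0x13 = 422cf5bd33edba
  after D1: wrote 2B at 0x02 = fd42
  after D2: wrote 8B at 0x02 = 74aac3fd422cf5bd
  after D3: wrote 4B at 0x08 = d974aac3
query mem[0x15]=0xf5, mem[0x0b]=0xc3, mem[0x13]=0x42, mem[0x06]=0x42, mem[0x0e]=0x0d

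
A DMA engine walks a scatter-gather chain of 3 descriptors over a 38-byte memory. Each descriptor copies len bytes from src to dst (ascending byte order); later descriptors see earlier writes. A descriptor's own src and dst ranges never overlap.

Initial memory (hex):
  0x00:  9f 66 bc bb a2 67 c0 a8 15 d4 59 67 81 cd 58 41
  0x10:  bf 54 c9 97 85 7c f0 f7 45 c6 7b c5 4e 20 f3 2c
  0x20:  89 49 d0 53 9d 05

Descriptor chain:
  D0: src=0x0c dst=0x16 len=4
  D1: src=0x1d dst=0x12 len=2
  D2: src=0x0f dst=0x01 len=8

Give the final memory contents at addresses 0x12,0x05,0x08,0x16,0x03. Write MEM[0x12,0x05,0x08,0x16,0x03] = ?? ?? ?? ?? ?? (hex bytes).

D0: mem[0x16..0x19] <- [81 cd 58 41]
D1: mem[0x12..0x13] <- [20 f3]
D2: mem[0x01..0x08] <- [41 bf 54 20 f3 85 7c 81]
query mem[0x12]=0x20, mem[0x05]=0xf3, mem[0x08]=0x81, mem[0x16]=0x81, mem[0x03]=0x54

MEM[0x12,0x05,0x08,0x16,0x03] = 20 f3 81 81 54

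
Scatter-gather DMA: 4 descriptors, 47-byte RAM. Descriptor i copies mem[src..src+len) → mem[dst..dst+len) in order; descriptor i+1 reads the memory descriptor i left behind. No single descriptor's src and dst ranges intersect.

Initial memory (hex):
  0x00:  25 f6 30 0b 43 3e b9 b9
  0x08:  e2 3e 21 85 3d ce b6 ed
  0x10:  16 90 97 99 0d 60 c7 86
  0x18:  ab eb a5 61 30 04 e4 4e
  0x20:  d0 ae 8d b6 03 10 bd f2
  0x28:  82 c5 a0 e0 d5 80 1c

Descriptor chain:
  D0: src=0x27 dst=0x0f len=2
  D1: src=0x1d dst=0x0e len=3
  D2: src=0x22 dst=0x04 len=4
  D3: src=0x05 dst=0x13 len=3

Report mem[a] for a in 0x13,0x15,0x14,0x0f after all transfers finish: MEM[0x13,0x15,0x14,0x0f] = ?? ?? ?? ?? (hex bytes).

MEM[0x13,0x15,0x14,0x0f] = b6 10 03 e4

#0 dst[0x0f+2] := {0xf2,0x82}
#1 dst[0x0e+3] := {0x04,0xe4,0x4e}
#2 dst[0x04+4] := {0x8d,0xb6,0x03,0x10}
#3 dst[0x13+3] := {0xb6,0x03,0x10}
query mem[0x13]=0xb6, mem[0x15]=0x10, mem[0x14]=0x03, mem[0x0f]=0xe4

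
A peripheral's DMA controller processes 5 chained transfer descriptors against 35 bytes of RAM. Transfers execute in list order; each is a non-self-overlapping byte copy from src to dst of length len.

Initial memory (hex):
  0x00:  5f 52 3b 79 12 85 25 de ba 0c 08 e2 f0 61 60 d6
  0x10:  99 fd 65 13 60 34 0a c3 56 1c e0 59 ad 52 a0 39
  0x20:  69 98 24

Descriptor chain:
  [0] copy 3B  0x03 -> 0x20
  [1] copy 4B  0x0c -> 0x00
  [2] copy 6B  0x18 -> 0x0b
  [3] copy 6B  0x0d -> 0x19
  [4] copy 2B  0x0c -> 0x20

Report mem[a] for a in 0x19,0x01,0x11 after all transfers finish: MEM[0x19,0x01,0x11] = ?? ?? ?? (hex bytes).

  after D0: wrote 3B at 0x20 = 791285
  after D1: wrote 4B at 0x00 = f06160d6
  after D2: wrote 6B at 0x0b = 561ce059ad52
  after D3: wrote 6B at 0x19 = e059ad52fd65
  after D4: wrote 2B at 0x20 = 1ce0
query mem[0x19]=0xe0, mem[0x01]=0x61, mem[0x11]=0xfd

MEM[0x19,0x01,0x11] = e0 61 fd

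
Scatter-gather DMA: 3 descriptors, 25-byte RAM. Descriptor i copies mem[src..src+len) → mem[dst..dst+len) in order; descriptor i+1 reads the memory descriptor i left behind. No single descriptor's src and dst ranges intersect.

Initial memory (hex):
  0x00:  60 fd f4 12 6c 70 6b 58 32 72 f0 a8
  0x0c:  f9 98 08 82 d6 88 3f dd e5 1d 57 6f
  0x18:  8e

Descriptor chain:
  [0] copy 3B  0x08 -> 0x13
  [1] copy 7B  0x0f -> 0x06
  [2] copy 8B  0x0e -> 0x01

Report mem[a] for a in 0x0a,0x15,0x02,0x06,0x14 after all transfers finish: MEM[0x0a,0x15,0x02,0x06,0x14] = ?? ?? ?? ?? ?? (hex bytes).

MEM[0x0a,0x15,0x02,0x06,0x14] = 32 f0 82 32 72

  after D0: wrote 3B at 0x13 = 3272f0
  after D1: wrote 7B at 0x06 = 82d6883f3272f0
  after D2: wrote 8B at 0x01 = 0882d6883f3272f0
query mem[0x0a]=0x32, mem[0x15]=0xf0, mem[0x02]=0x82, mem[0x06]=0x32, mem[0x14]=0x72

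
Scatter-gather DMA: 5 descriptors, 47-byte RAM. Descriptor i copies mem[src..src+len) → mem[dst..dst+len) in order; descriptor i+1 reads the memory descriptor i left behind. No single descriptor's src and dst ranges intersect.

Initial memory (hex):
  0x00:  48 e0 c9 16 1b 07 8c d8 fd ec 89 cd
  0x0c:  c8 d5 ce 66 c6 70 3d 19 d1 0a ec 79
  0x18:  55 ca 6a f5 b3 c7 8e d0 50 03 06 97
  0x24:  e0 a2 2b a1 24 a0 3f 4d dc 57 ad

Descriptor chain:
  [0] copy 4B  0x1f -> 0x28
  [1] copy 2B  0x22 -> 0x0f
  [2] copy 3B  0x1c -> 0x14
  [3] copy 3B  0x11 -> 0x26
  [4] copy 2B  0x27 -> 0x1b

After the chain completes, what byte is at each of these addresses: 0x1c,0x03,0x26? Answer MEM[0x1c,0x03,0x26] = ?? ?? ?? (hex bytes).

MEM[0x1c,0x03,0x26] = 19 16 70

D0: mem[0x28..0x2b] <- [d0 50 03 06]
D1: mem[0x0f..0x10] <- [06 97]
D2: mem[0x14..0x16] <- [b3 c7 8e]
D3: mem[0x26..0x28] <- [70 3d 19]
D4: mem[0x1b..0x1c] <- [3d 19]
query mem[0x1c]=0x19, mem[0x03]=0x16, mem[0x26]=0x70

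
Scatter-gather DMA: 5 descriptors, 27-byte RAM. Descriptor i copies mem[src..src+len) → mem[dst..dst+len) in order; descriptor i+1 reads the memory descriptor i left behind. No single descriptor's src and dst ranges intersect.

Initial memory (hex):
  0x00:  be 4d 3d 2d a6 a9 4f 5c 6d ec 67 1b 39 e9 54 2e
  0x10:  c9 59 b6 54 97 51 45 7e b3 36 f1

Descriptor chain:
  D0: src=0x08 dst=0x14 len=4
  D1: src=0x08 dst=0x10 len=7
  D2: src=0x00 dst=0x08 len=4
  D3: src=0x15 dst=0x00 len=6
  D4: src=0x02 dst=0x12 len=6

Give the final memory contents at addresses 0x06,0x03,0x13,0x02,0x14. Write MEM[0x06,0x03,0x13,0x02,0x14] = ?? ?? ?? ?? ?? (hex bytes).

#0 dst[0x14+4] := {0x6d,0xec,0x67,0x1b}
#1 dst[0x10+7] := {0x6d,0xec,0x67,0x1b,0x39,0xe9,0x54}
#2 dst[0x08+4] := {0xbe,0x4d,0x3d,0x2d}
#3 dst[0x00+6] := {0xe9,0x54,0x1b,0xb3,0x36,0xf1}
#4 dst[0x12+6] := {0x1b,0xb3,0x36,0xf1,0x4f,0x5c}
query mem[0x06]=0x4f, mem[0x03]=0xb3, mem[0x13]=0xb3, mem[0x02]=0x1b, mem[0x14]=0x36

MEM[0x06,0x03,0x13,0x02,0x14] = 4f b3 b3 1b 36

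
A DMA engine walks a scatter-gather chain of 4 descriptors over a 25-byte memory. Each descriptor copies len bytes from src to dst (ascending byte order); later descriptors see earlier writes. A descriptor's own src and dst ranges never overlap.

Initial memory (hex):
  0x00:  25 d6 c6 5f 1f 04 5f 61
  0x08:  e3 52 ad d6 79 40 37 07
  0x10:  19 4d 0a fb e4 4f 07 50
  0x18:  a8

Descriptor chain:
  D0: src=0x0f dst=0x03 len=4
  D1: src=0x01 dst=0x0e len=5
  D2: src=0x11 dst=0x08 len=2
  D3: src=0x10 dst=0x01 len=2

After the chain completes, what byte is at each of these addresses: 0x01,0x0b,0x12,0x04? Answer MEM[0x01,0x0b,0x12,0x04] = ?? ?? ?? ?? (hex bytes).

MEM[0x01,0x0b,0x12,0x04] = 07 d6 4d 19

[0] 0x0f->0x03 len=4 : 07 19 4d 0a
[1] 0x01->0x0e len=5 : d6 c6 07 19 4d
[2] 0x11->0x08 len=2 : 19 4d
[3] 0x10->0x01 len=2 : 07 19
query mem[0x01]=0x07, mem[0x0b]=0xd6, mem[0x12]=0x4d, mem[0x04]=0x19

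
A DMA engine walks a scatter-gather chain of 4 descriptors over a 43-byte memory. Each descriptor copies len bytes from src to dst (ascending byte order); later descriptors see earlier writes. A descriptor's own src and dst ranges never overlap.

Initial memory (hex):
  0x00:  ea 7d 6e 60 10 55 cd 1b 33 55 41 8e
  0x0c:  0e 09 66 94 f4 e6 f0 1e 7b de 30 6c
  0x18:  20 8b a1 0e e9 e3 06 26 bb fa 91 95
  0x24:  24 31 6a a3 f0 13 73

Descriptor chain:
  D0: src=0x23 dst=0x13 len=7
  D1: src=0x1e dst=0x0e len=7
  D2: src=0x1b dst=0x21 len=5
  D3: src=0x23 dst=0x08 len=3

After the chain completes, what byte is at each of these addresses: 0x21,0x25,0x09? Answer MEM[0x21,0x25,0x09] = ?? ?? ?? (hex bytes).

MEM[0x21,0x25,0x09] = 0e 26 06

[0] 0x23->0x13 len=7 : 95 24 31 6a a3 f0 13
[1] 0x1e->0x0e len=7 : 06 26 bb fa 91 95 24
[2] 0x1b->0x21 len=5 : 0e e9 e3 06 26
[3] 0x23->0x08 len=3 : e3 06 26
query mem[0x21]=0x0e, mem[0x25]=0x26, mem[0x09]=0x06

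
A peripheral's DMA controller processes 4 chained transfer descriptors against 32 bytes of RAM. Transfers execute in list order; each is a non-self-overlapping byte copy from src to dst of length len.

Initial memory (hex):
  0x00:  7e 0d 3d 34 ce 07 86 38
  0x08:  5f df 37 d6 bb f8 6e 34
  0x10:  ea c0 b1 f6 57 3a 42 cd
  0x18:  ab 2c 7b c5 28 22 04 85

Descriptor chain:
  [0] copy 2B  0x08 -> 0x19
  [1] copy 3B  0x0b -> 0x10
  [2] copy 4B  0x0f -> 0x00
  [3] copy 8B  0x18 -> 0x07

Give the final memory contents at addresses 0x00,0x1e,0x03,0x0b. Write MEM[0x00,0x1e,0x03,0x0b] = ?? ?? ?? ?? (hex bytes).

MEM[0x00,0x1e,0x03,0x0b] = 34 04 f8 28

[0] 0x08->0x19 len=2 : 5f df
[1] 0x0b->0x10 len=3 : d6 bb f8
[2] 0x0f->0x00 len=4 : 34 d6 bb f8
[3] 0x18->0x07 len=8 : ab 5f df c5 28 22 04 85
query mem[0x00]=0x34, mem[0x1e]=0x04, mem[0x03]=0xf8, mem[0x0b]=0x28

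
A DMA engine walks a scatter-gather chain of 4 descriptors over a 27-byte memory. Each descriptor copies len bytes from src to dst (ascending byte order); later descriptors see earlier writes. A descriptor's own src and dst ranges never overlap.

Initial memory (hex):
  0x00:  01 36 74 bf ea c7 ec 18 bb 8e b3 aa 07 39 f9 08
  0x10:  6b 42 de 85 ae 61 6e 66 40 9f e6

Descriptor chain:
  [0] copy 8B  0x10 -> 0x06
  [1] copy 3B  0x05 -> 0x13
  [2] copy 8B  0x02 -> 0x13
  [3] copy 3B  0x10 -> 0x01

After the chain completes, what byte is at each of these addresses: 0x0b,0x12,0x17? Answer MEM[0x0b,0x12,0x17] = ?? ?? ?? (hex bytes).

D0: mem[0x06..0x0d] <- [6b 42 de 85 ae 61 6e 66]
D1: mem[0x13..0x15] <- [c7 6b 42]
D2: mem[0x13..0x1a] <- [74 bf ea c7 6b 42 de 85]
D3: mem[0x01..0x03] <- [6b 42 de]
query mem[0x0b]=0x61, mem[0x12]=0xde, mem[0x17]=0x6b

MEM[0x0b,0x12,0x17] = 61 de 6b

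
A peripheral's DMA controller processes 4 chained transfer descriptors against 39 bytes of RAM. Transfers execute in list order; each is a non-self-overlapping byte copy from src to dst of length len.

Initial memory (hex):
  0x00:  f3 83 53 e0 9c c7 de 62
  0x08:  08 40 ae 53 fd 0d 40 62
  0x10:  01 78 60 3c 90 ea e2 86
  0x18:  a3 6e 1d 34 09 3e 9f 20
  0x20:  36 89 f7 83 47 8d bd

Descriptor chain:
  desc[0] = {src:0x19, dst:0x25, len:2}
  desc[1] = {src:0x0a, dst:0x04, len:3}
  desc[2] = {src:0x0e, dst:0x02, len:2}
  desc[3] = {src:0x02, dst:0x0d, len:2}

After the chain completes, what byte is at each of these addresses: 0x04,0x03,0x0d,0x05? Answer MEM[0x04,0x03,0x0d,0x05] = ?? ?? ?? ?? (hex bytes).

[0] 0x19->0x25 len=2 : 6e 1d
[1] 0x0a->0x04 len=3 : ae 53 fd
[2] 0x0e->0x02 len=2 : 40 62
[3] 0x02->0x0d len=2 : 40 62
query mem[0x04]=0xae, mem[0x03]=0x62, mem[0x0d]=0x40, mem[0x05]=0x53

MEM[0x04,0x03,0x0d,0x05] = ae 62 40 53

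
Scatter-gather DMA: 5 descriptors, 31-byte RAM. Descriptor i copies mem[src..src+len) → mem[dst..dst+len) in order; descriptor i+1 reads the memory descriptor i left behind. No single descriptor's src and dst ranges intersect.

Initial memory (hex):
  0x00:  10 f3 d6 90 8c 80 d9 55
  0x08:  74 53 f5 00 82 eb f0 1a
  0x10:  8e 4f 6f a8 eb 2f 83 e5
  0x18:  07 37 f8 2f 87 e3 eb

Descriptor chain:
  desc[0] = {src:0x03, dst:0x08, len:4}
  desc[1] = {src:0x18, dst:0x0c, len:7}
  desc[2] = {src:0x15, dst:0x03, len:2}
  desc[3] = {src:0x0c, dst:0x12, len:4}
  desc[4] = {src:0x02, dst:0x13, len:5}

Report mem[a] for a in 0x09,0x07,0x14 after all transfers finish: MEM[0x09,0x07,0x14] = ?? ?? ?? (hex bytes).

MEM[0x09,0x07,0x14] = 8c 55 2f

D0: mem[0x08..0x0b] <- [90 8c 80 d9]
D1: mem[0x0c..0x12] <- [07 37 f8 2f 87 e3 eb]
D2: mem[0x03..0x04] <- [2f 83]
D3: mem[0x12..0x15] <- [07 37 f8 2f]
D4: mem[0x13..0x17] <- [d6 2f 83 80 d9]
query mem[0x09]=0x8c, mem[0x07]=0x55, mem[0x14]=0x2f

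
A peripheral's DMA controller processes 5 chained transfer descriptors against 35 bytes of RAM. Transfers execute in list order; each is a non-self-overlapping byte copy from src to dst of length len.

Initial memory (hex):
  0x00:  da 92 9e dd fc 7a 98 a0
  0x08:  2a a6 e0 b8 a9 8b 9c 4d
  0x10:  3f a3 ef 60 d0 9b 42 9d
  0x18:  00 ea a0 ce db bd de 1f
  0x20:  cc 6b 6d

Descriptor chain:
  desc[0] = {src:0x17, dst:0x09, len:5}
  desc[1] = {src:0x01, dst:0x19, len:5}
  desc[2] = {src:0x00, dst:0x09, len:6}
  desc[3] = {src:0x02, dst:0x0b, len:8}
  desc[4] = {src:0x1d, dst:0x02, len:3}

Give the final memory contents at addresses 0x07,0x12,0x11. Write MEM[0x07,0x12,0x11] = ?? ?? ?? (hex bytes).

#0 dst[0x09+5] := {0x9d,0x00,0xea,0xa0,0xce}
#1 dst[0x19+5] := {0x92,0x9e,0xdd,0xfc,0x7a}
#2 dst[0x09+6] := {0xda,0x92,0x9e,0xdd,0xfc,0x7a}
#3 dst[0x0b+8] := {0x9e,0xdd,0xfc,0x7a,0x98,0xa0,0x2a,0xda}
#4 dst[0x02+3] := {0x7a,0xde,0x1f}
query mem[0x07]=0xa0, mem[0x12]=0xda, mem[0x11]=0x2a

MEM[0x07,0x12,0x11] = a0 da 2a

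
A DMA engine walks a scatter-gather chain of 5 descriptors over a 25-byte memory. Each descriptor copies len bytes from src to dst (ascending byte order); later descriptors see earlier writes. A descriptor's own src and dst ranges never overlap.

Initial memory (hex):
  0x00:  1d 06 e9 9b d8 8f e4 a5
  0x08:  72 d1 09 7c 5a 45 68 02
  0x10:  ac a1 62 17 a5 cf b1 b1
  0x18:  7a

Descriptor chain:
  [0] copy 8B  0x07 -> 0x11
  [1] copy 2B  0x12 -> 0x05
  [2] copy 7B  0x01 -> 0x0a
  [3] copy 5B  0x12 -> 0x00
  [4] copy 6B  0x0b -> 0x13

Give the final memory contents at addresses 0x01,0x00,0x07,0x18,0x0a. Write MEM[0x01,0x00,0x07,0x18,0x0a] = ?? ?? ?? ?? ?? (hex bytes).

[0] 0x07->0x11 len=8 : a5 72 d1 09 7c 5a 45 68
[1] 0x12->0x05 len=2 : 72 d1
[2] 0x01->0x0a len=7 : 06 e9 9b d8 72 d1 a5
[3] 0x12->0x00 len=5 : 72 d1 09 7c 5a
[4] 0x0b->0x13 len=6 : e9 9b d8 72 d1 a5
query mem[0x01]=0xd1, mem[0x00]=0x72, mem[0x07]=0xa5, mem[0x18]=0xa5, mem[0x0a]=0x06

MEM[0x01,0x00,0x07,0x18,0x0a] = d1 72 a5 a5 06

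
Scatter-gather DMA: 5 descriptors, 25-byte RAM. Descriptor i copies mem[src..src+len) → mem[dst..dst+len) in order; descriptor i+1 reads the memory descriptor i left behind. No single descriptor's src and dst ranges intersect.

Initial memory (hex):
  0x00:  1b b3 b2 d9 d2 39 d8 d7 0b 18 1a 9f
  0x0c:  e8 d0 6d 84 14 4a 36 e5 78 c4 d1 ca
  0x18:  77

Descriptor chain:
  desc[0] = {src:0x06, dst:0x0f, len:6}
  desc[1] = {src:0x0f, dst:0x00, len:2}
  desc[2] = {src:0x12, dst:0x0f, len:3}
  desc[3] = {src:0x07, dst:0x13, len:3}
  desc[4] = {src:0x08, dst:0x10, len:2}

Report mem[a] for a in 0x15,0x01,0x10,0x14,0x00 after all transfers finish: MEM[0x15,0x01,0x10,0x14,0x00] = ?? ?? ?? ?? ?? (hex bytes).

MEM[0x15,0x01,0x10,0x14,0x00] = 18 d7 0b 0b d8

[0] 0x06->0x0f len=6 : d8 d7 0b 18 1a 9f
[1] 0x0f->0x00 len=2 : d8 d7
[2] 0x12->0x0f len=3 : 18 1a 9f
[3] 0x07->0x13 len=3 : d7 0b 18
[4] 0x08->0x10 len=2 : 0b 18
query mem[0x15]=0x18, mem[0x01]=0xd7, mem[0x10]=0x0b, mem[0x14]=0x0b, mem[0x00]=0xd8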